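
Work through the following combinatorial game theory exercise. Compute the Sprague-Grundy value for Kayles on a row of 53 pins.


Kayles: a move removes 1 or 2 adjacent pins from a contiguous row.
Removing pins from a row of k leaves two independent rows (a, b) with a + b = k - 1 (one pin) or a + b = k - 2 (two pins); an end removal gives a = 0.
By Sprague-Grundy, G(k) = mex{ G(a) XOR G(b) } over all these splits. G(0) = 0.
G(1): splits (0,0):0^0=0 -> mex({0}) = 1
G(2): splits (0,1):0^1=1 (0,0):0^0=0 -> mex({0, 1}) = 2
G(3): splits (0,2):0^2=2 (1,1):1^1=0 (0,1):0^1=1 -> mex({0, 1, 2}) = 3
G(4): splits (0,3):0^3=3 (1,2):1^2=3 (0,2):0^2=2 (1,1):1^1=0 -> mex({0, 2, 3}) = 1
G(5): splits (0,4):0^1=1 (1,3):1^3=2 (2,2):2^2=0 (0,3):0^3=3 (1,2):1^2=3 -> mex({0, 1, 2, 3}) = 4
G(6) = mex({0, 1, 2, 4}) = 3
G(7) = mex({0, 1, 3, 4, 5}) = 2
G(8) = mex({0, 2, 3, 5, 6}) = 1
G(9) = mex({0, 1, 2, 3, 6, 7}) = 4
G(10) = mex({0, 1, 3, 4, 5, 7}) = 2
G(11) = mex({0, 1, 2, 3, 4, 5}) = 6
G(12) = mex({0, 1, 2, 3, 5, 6, 7}) = 4
G(13) = mex({0, 2, 3, 4, 6, 7}) = 1
G(14) = mex({0, 1, 4, 5, 6, 7}) = 2
G(15) = mex({0, 1, 2, 3, 4, 5, 6}) = 7
G(16) = mex({0, 2, 3, 5, 6, 7}) = 1
G(17) = mex({0, 1, 2, 3, 5, 6, 7}) = 4
G(18) = mex({0, 1, 2, 4, 5, 6}) = 3
G(19) = mex({0, 1, 3, 4, 5, 7}) = 2
G(20) = mex({0, 2, 3, 4, 5, 6, 7}) = 1
G(21) = mex({0, 1, 2, 3, 5, 6, 7}) = 4
G(22) = mex({0, 1, 2, 3, 4, 5, 7}) = 6
G(23) = mex({0, 1, 2, 3, 4, 5, 6}) = 7
G(24) = mex({0, 1, 2, 3, 5, 6, 7}) = 4
G(25) = mex({0, 2, 3, 4, 6, 7}) = 1
G(26) = mex({0, 1, 3, 4, 5, 6, 7}) = 2
G(27) = mex({0, 1, 2, 3, 4, 5, 6, 7}) = 8
G(28) = mex({0, 1, 2, 3, 4, 6, 7, 8}) = 5
G(29) = mex({0, 1, 2, 3, 5, 6, 7, 8, 9}) = 4
G(30) = mex({0, 1, 2, 3, 4, 5, 6, 9, 10}) = 7
G(31) = mex({0, 1, 3, 4, 5, 7, 10, 11}) = 2
G(32) = mex({0, 2, 3, 4, 5, 6, 7, 9, 11}) = 1
G(33) = mex({0, 1, 2, 3, 4, 5, 6, 7, 9, 12}) = 8
G(34) = mex({0, 1, 2, 3, 4, 5, 7, 8, 11, 12}) = 6
G(35) = mex({0, 1, 2, 3, 4, 5, 6, 8, 9, 10, 11}) = 7
G(36) = mex({0, 1, 2, 3, 5, 6, 7, 9, 10}) = 4
G(37) = mex({0, 2, 3, 4, 6, 7, 9, 10, 11, 12}) = 1
G(38) = mex({0, 1, 3, 4, 5, 6, 7, 9, 10, 11, 12}) = 2
G(39) = mex({0, 1, 2, 4, 5, 6, 7, 9, 10, 12, 14}) = 3
G(40) = mex({0, 2, 3, 4, 6, 7, 11, 12, 14}) = 1
G(41) = mex({0, 1, 2, 3, 5, 6, 7, 9, 10, 11, 12}) = 4
G(42) = mex({0, 1, 2, 3, 4, 5, 6, 9, 10}) = 7
G(43) = mex({0, 1, 3, 4, 5, 7, 9, 10, 12, 15}) = 2
G(44) = mex({0, 2, 3, 4, 5, 6, 7, 9, 10, 12, 15}) = 1
G(45) = mex({0, 1, 2, 3, 4, 5, 6, 7, 9, 10, 12, 14}) = 8
G(46) = mex({0, 1, 3, 4, 5, 7, 8, 11, 12, 14}) = 2
G(47) = mex({0, 1, 2, 3, 4, 5, 6, 8, 9, 10, 11, 12}) = 7
G(48) = mex({0, 1, 2, 3, 5, 6, 7, 9, 10}) = 4
G(49) = mex({0, 2, 3, 4, 6, 7, 9, 10, 11, 12, 15}) = 1
G(50) = mex({0, 1, 4, 5, 6, 7, 9, 11, 12, 14, 15}) = 2
G(51) = mex({0, 1, 2, 3, 4, 5, 6, 7, 9, 12, 14, 15}) = 8
G(52) = mex({0, 2, 3, 4, 5, 6, 7, 8, 11, 12, 15}) = 1
G(53) = mex({0, 1, 2, 3, 5, 6, 7, 8, 9, 10, 11, 12}) = 4
Therefore G(53) = 4.

4


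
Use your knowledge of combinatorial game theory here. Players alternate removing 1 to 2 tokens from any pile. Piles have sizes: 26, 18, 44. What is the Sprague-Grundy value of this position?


Subtraction set: {1, 2}
For this subtraction set, G(n) = n mod 3 (period = max + 1 = 3).
Pile 1 (size 26): G(26) = 26 mod 3 = 2
Pile 2 (size 18): G(18) = 18 mod 3 = 0
Pile 3 (size 44): G(44) = 44 mod 3 = 2
Total Grundy value = XOR of all: 2 XOR 0 XOR 2 = 0

0


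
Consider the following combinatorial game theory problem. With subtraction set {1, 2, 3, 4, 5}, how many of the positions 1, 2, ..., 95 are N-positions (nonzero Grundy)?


Subtraction set S = {1, 2, 3, 4, 5}, so G(n) = n mod 6.
G(n) = 0 when n is a multiple of 6.
Multiples of 6 in [1, 95]: 15
N-positions (nonzero Grundy) = 95 - 15 = 80

80


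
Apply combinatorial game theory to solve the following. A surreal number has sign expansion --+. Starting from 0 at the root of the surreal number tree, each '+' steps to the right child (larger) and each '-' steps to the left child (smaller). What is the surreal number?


Sign expansion: --+
Rule: track bounds (lo, hi), initially (-inf, +inf). On '+', the current value becomes lo and we move to the simplest number in (value, hi): value + 1 if hi = +inf, otherwise the midpoint (value + hi)/2. On '-', the current value becomes hi and we move to value - 1 if lo = -inf, otherwise the midpoint (lo + value)/2.
Start at 0.
Step 1: sign = -, move left. Bounds: (-inf, 0). Value = -1
Step 2: sign = -, move left. Bounds: (-inf, -1). Value = -2
Step 3: sign = +, move right. Bounds: (-2, -1). Value = -3/2
The surreal number with sign expansion --+ is -3/2.

-3/2


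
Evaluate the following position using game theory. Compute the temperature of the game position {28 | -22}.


The game is {28 | -22}, a switch {a | b} with numbers a > b.
Cooling {a | b} by t gives {a - t | b + t}, which stops being hot when a - t = b + t, i.e. at t = (a - b)/2. So the temperature of a switch is (a - b)/2.
Temperature = (Left option - Right option) / 2
= (28 - (-22)) / 2
= 50 / 2
= 25

25


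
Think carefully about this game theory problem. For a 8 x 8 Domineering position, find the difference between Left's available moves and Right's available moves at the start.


Board is 8 x 8 (rows x cols).
Left (vertical) placements: (rows-1) * cols = 7 * 8 = 56
Right (horizontal) placements: rows * (cols-1) = 8 * 7 = 56
Advantage = Left - Right = 56 - 56 = 0

0


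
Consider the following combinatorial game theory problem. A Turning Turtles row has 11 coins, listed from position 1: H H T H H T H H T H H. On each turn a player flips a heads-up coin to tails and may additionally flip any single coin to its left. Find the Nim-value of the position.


Coins: H H T H H T H H T H H
Key fact: a single head at position k behaves exactly like a Nim heap of size k (turning it to T and optionally flipping a coin at j < k corresponds to moving the heap from k to j, or to 0), and heads combine as a disjunctive sum (two heads at the same place would cancel, matching j XOR j = 0). So the Nim-value is the XOR of the 1-indexed positions of the heads.
Face-up positions (1-indexed): [1, 2, 4, 5, 7, 8, 10, 11]
XOR 0 with 1: 0 XOR 1 = 1
XOR 1 with 2: 1 XOR 2 = 3
XOR 3 with 4: 3 XOR 4 = 7
XOR 7 with 5: 7 XOR 5 = 2
XOR 2 with 7: 2 XOR 7 = 5
XOR 5 with 8: 5 XOR 8 = 13
XOR 13 with 10: 13 XOR 10 = 7
XOR 7 with 11: 7 XOR 11 = 12
Nim-value = 12

12


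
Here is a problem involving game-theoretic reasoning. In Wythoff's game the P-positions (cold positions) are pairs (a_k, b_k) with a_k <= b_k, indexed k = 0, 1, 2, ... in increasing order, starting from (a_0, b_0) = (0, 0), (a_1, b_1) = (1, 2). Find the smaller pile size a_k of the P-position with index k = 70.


By Wythoff's theorem, a_k = floor(k * phi) and b_k = floor(k * phi^2) = a_k + k, where phi = (1 + sqrt(5))/2 is the golden ratio.
phi = (1 + sqrt(5))/2 = 1.618034
k = 70
k * phi = 70 * 1.618034 = 113.262379
a_70 = floor(k * phi) = 113

113


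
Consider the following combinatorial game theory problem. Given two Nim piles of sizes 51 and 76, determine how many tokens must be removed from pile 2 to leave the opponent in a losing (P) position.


Piles: 51 and 76
Current XOR: 51 XOR 76 = 127 (non-zero, so this is an N-position).
To make the XOR zero, we need to find a move that balances the piles.
For pile 2 (size 76): target = 76 XOR 127 = 51
We reduce pile 2 from 76 to 51.
Tokens removed: 76 - 51 = 25
Verification: 51 XOR 51 = 0

25


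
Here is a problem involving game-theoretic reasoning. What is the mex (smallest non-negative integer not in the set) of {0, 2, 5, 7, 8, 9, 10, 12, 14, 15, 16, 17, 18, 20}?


Set = {0, 2, 5, 7, 8, 9, 10, 12, 14, 15, 16, 17, 18, 20}
0 is in the set.
1 is NOT in the set. This is the mex.
mex = 1

1


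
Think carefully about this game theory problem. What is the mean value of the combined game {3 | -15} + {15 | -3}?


G1 = {3 | -15}, G2 = {15 | -3}
Each is a switch {a | b} with numbers a > b; its mean value is (a + b)/2, and mean value is additive over game sums: m(G1 + G2) = m(G1) + m(G2).
Mean of G1 = (3 + (-15))/2 = -12/2 = -6
Mean of G2 = (15 + (-3))/2 = 12/2 = 6
Mean of G1 + G2 = -6 + 6 = 0

0


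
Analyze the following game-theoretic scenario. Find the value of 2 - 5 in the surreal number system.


x = 2, y = 5
x - y = 2 - 5 = -3

-3


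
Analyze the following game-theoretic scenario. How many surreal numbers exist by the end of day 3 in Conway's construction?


Day 0: {|} = 0 is born. Count = 1.
Day n: the number of surreal numbers born by day n is 2^(n+1) - 1.
By day 0: 2^1 - 1 = 1
By day 1: 2^2 - 1 = 3
By day 2: 2^3 - 1 = 7
By day 3: 2^4 - 1 = 15
By day 3: 15 surreal numbers.

15


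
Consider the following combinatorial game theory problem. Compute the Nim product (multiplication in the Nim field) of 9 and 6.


Nim multiplication is bilinear over XOR: (u XOR v) * w = (u*w) XOR (v*w).
So we split each operand into its bit components and XOR the pairwise Nim products.
9 = 1 + 8 (as XOR of powers of 2).
6 = 2 + 4 (as XOR of powers of 2).
Using the standard Nim-product table on single bits:
  2*2 = 3,   2*4 = 8,   2*8 = 12,
  4*4 = 6,   4*8 = 11,  8*8 = 13,
and  1*x = x (identity), k*l = l*k (commutative).
Pairwise Nim products:
  1 * 2 = 2
  1 * 4 = 4
  8 * 2 = 12
  8 * 4 = 11
XOR them: 2 XOR 4 XOR 12 XOR 11 = 1.
Result: 9 * 6 = 1 (in Nim).

1


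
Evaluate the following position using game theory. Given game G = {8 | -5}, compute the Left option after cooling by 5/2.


Original game: {8 | -5} (a switch {a | b} with a > b).
Cooling by t (for t below the temperature (a - b)/2 = 13/2) taxes each move by t: {a | b} cooled by t is {a - t | b + t}.
Cooling amount: t = 5/2
Cooled Left option: 8 - 5/2 = 11/2
Cooled Right option: -5 + 5/2 = -5/2
Cooled game: {11/2 | -5/2}
Left option = 11/2

11/2


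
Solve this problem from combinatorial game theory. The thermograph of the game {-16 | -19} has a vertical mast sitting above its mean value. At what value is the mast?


Game = {-16 | -19}, a switch {a | b} with numbers a > b.
Its thermograph has left wall a - t and right wall b + t, which meet at t = (a - b)/2, where both equal (a + b)/2. So the mast (mean value) is at (a + b)/2.
Mean = (-16 + (-19))/2 = -35/2 = -35/2

-35/2


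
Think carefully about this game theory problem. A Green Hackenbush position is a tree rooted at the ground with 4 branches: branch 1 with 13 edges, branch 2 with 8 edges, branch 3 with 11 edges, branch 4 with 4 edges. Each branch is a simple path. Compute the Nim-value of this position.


The tree has 4 branches from the ground vertex.
In Green Hackenbush, the Nim-value of a simple path of length k is k.
Branch 1: length 13, Nim-value = 13
Branch 2: length 8, Nim-value = 8
Branch 3: length 11, Nim-value = 11
Branch 4: length 4, Nim-value = 4
Total Nim-value = XOR of all branch values:
0 XOR 13 = 13
13 XOR 8 = 5
5 XOR 11 = 14
14 XOR 4 = 10
Nim-value of the tree = 10

10


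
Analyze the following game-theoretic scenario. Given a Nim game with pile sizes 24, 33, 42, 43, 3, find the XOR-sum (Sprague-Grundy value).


We need the XOR (exclusive or) of all pile sizes.
After XOR-ing pile 1 (size 24): 0 XOR 24 = 24
After XOR-ing pile 2 (size 33): 24 XOR 33 = 57
After XOR-ing pile 3 (size 42): 57 XOR 42 = 19
After XOR-ing pile 4 (size 43): 19 XOR 43 = 56
After XOR-ing pile 5 (size 3): 56 XOR 3 = 59
The Nim-value of this position is 59.

59


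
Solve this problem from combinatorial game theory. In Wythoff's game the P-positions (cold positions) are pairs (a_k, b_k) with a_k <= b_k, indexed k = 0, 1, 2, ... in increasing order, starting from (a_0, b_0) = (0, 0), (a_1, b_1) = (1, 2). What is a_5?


By Wythoff's theorem, a_k = floor(k * phi) and b_k = floor(k * phi^2) = a_k + k, where phi = (1 + sqrt(5))/2 is the golden ratio.
phi = (1 + sqrt(5))/2 = 1.618034
k = 5
k * phi = 5 * 1.618034 = 8.090170
a_5 = floor(k * phi) = 8

8


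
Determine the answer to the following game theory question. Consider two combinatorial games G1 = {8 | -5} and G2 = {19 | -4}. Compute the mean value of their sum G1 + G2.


G1 = {8 | -5}, G2 = {19 | -4}
Each is a switch {a | b} with numbers a > b; its mean value is (a + b)/2, and mean value is additive over game sums: m(G1 + G2) = m(G1) + m(G2).
Mean of G1 = (8 + (-5))/2 = 3/2 = 3/2
Mean of G2 = (19 + (-4))/2 = 15/2 = 15/2
Mean of G1 + G2 = 3/2 + 15/2 = 9

9


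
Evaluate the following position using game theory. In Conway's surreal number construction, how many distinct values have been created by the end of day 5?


Day 0: {|} = 0 is born. Count = 1.
Day n: the number of surreal numbers born by day n is 2^(n+1) - 1.
By day 0: 2^1 - 1 = 1
By day 1: 2^2 - 1 = 3
By day 2: 2^3 - 1 = 7
By day 3: 2^4 - 1 = 15
By day 4: 2^5 - 1 = 31
By day 5: 2^6 - 1 = 63
By day 5: 63 surreal numbers.

63


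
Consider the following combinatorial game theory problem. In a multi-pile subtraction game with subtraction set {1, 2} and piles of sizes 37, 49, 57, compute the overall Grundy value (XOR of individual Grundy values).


Subtraction set: {1, 2}
For this subtraction set, G(n) = n mod 3 (period = max + 1 = 3).
Pile 1 (size 37): G(37) = 37 mod 3 = 1
Pile 2 (size 49): G(49) = 49 mod 3 = 1
Pile 3 (size 57): G(57) = 57 mod 3 = 0
Total Grundy value = XOR of all: 1 XOR 1 XOR 0 = 0

0


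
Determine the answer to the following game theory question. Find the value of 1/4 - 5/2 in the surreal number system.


x = 1/4, y = 5/2
Converting to common denominator: 4
x = 1/4, y = 10/4
x - y = 1/4 - 5/2 = -9/4

-9/4


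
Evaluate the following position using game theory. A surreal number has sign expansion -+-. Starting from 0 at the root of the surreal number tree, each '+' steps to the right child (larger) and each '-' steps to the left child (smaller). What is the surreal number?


Sign expansion: -+-
Rule: track bounds (lo, hi), initially (-inf, +inf). On '+', the current value becomes lo and we move to the simplest number in (value, hi): value + 1 if hi = +inf, otherwise the midpoint (value + hi)/2. On '-', the current value becomes hi and we move to value - 1 if lo = -inf, otherwise the midpoint (lo + value)/2.
Start at 0.
Step 1: sign = -, move left. Bounds: (-inf, 0). Value = -1
Step 2: sign = +, move right. Bounds: (-1, 0). Value = -1/2
Step 3: sign = -, move left. Bounds: (-1, -1/2). Value = -3/4
The surreal number with sign expansion -+- is -3/4.

-3/4


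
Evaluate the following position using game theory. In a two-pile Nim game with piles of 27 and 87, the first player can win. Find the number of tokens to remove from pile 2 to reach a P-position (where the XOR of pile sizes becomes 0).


Piles: 27 and 87
Current XOR: 27 XOR 87 = 76 (non-zero, so this is an N-position).
To make the XOR zero, we need to find a move that balances the piles.
For pile 2 (size 87): target = 87 XOR 76 = 27
We reduce pile 2 from 87 to 27.
Tokens removed: 87 - 27 = 60
Verification: 27 XOR 27 = 0

60


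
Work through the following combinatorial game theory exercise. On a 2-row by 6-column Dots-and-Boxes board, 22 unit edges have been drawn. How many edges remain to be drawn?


Grid: 2 x 6 boxes, i.e. 3 rows and 7 columns of dots.
Horizontal edges: (rows + 1) * cols = 3 * 6 = 18
Vertical edges: rows * (cols + 1) = 2 * 7 = 14
Total edges: 18 + 14 = 32
Edges drawn: 22
Remaining: 32 - 22 = 10

10


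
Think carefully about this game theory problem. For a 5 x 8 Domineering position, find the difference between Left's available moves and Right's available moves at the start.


Board is 5 x 8 (rows x cols).
Left (vertical) placements: (rows-1) * cols = 4 * 8 = 32
Right (horizontal) placements: rows * (cols-1) = 5 * 7 = 35
Advantage = Left - Right = 32 - 35 = -3

-3


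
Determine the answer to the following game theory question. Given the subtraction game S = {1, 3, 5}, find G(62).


The subtraction set is S = {1, 3, 5}.
G(k) = mex{ G(k - s) : s in S, s <= k }. We compute iteratively: G(0) = 0.
G(1) = mex({0}) = 1
G(2) = mex({1}) = 0
G(3) = mex({0}) = 1
G(4) = mex({1}) = 0
G(5) = mex({0}) = 1
G(6) = mex({1}) = 0
Observe that G(2)..G(6) = 0, 1, 0, 1, 0 repeats G(0)..G(4) = 0, 1, 0, 1, 0.
For k >= max(S) = 5, G(k) is determined by the previous 5 values G(k-5)..G(k-1); a window of 5 consecutive values has recurred shifted by 2, so by induction G(k + 2) = G(k) for all k >= 0: the sequence is periodic from the start with period 2.
One period: G(0..1) = 0, 1.
62 mod 2 = 0, so G(62) = G(0) = 0.

0


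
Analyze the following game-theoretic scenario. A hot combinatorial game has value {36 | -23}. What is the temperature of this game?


The game is {36 | -23}, a switch {a | b} with numbers a > b.
Cooling {a | b} by t gives {a - t | b + t}, which stops being hot when a - t = b + t, i.e. at t = (a - b)/2. So the temperature of a switch is (a - b)/2.
Temperature = (Left option - Right option) / 2
= (36 - (-23)) / 2
= 59 / 2
= 59/2

59/2


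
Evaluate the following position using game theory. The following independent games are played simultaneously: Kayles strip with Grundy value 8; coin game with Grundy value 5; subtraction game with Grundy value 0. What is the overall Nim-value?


By the Sprague-Grundy theorem, the Grundy value of a sum of games is the XOR of individual Grundy values.
Kayles strip: Grundy value = 8. Running XOR: 0 XOR 8 = 8
coin game: Grundy value = 5. Running XOR: 8 XOR 5 = 13
subtraction game: Grundy value = 0. Running XOR: 13 XOR 0 = 13
The combined Grundy value is 13.

13


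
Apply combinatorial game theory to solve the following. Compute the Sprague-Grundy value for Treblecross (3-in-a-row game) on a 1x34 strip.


Treblecross: place X on empty cells; 3-in-a-row wins.
Playing within two cells of an existing X lets the opponent win at once, so sensible play treats the cells i-2..i+2 around each X as dead. The player left with no safe cell loses, so this is a normal-play take-away game on strips of safe cells.
Placing X at cell i (0-indexed) of a strip of k safe cells leaves independent strips of sizes max(0, i-2) and max(0, k-i-3). Hence G(k) = mex{ G(max(0,i-2)) XOR G(max(0,k-i-3)) : 0 <= i < k }, with G(0) = 0.
G(1): splits (0,0):0^0=0 -> mex({0}) = 1
G(2): splits (0,0):0^0=0 -> mex({0}) = 1
G(3): splits (0,0):0^0=0 -> mex({0}) = 1
G(4): splits (0,1):0^1=1 (0,0):0^0=0 -> mex({0, 1}) = 2
G(5): splits (0,2):0^1=1 (0,1):0^1=1 (0,0):0^0=0 -> mex({0, 1}) = 2
G(6) = mex({1}) = 0
G(7) = mex({0, 1, 2}) = 3
G(8) = mex({0, 1, 2}) = 3
G(9) = mex({0, 2}) = 1
G(10) = mex({0, 2, 3}) = 1
G(11) = mex({0, 3}) = 1
G(12) = mex({1, 3}) = 0
G(13) = mex({0, 1, 2, 3}) = 4
G(14) = mex({0, 1, 2}) = 3
G(15) = mex({0, 1, 2}) = 3
G(16) = mex({0, 1, 2, 4}) = 3
G(17) = mex({0, 1, 3, 4}) = 2
G(18) = mex({0, 1, 3, 4}) = 2
G(19) = mex({0, 1, 3, 5}) = 2
G(20) = mex({0, 1, 2, 3, 5}) = 4
G(21) = mex({0, 1, 2, 3, 5}) = 4
G(22) = mex({1, 2, 6}) = 0
G(23) = mex({0, 1, 2, 3, 4, 6}) = 5
G(24) = mex({0, 1, 2, 3, 4}) = 5
G(25) = mex({0, 1, 3, 4, 7}) = 2
G(26) = mex({0, 1, 3, 4, 5, 7}) = 2
G(27) = mex({0, 1, 3, 5}) = 2
G(28) = mex({0, 1, 2, 5}) = 3
G(29) = mex({0, 1, 2, 4, 5, 6}) = 3
G(30) = mex({1, 2, 4, 6}) = 0
G(31) = mex({0, 1, 2, 3, 4, 6}) = 5
G(32) = mex({1, 2, 3, 4, 7}) = 0
G(33) = mex({0, 3, 7}) = 1
G(34) = mex({0, 2, 3, 5, 7}) = 1
Therefore G(34) = 1.

1


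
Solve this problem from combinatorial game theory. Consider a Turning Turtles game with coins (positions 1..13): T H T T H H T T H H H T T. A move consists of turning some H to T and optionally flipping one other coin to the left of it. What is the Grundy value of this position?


Coins: T H T T H H T T H H H T T
Key fact: a single head at position k behaves exactly like a Nim heap of size k (turning it to T and optionally flipping a coin at j < k corresponds to moving the heap from k to j, or to 0), and heads combine as a disjunctive sum (two heads at the same place would cancel, matching j XOR j = 0). So the Nim-value is the XOR of the 1-indexed positions of the heads.
Face-up positions (1-indexed): [2, 5, 6, 9, 10, 11]
XOR 0 with 2: 0 XOR 2 = 2
XOR 2 with 5: 2 XOR 5 = 7
XOR 7 with 6: 7 XOR 6 = 1
XOR 1 with 9: 1 XOR 9 = 8
XOR 8 with 10: 8 XOR 10 = 2
XOR 2 with 11: 2 XOR 11 = 9
Nim-value = 9

9


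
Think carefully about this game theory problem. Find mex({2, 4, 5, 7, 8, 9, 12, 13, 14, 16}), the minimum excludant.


Set = {2, 4, 5, 7, 8, 9, 12, 13, 14, 16}
0 is NOT in the set. This is the mex.
mex = 0

0


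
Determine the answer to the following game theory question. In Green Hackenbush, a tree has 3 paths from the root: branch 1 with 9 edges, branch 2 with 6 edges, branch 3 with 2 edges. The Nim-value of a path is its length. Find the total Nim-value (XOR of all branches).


The tree has 3 branches from the ground vertex.
In Green Hackenbush, the Nim-value of a simple path of length k is k.
Branch 1: length 9, Nim-value = 9
Branch 2: length 6, Nim-value = 6
Branch 3: length 2, Nim-value = 2
Total Nim-value = XOR of all branch values:
0 XOR 9 = 9
9 XOR 6 = 15
15 XOR 2 = 13
Nim-value of the tree = 13

13


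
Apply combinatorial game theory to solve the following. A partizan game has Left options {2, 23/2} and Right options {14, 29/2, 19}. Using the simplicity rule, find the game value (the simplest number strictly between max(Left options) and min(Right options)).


Left options: {2, 23/2}, max = 23/2
Right options: {14, 29/2, 19}, min = 14
All options are numbers and max(Left) < min(Right), so by the simplicity theorem the value is the simplest (earliest-born) number strictly between 23/2 and 14.
Integers 12 through 13 all lie strictly between 23/2 and 14.
Among integers, the simplest (lowest birthday = smallest |n|; 0 is born on day 0, +-n on day n) is 12.
No non-integer in the interval can be simpler: if x is a non-integer in the interval, then floor(x) or ceil(x) also lies in the interval (the interval contains an integer), and both are proper prefixes of x's sign expansion, i.e. born earlier. So the game value is 12.
Game value = 12

12


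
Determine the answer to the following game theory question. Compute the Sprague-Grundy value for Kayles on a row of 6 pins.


Kayles: a move removes 1 or 2 adjacent pins from a contiguous row.
Removing pins from a row of k leaves two independent rows (a, b) with a + b = k - 1 (one pin) or a + b = k - 2 (two pins); an end removal gives a = 0.
By Sprague-Grundy, G(k) = mex{ G(a) XOR G(b) } over all these splits. G(0) = 0.
G(1): splits (0,0):0^0=0 -> mex({0}) = 1
G(2): splits (0,1):0^1=1 (0,0):0^0=0 -> mex({0, 1}) = 2
G(3): splits (0,2):0^2=2 (1,1):1^1=0 (0,1):0^1=1 -> mex({0, 1, 2}) = 3
G(4): splits (0,3):0^3=3 (1,2):1^2=3 (0,2):0^2=2 (1,1):1^1=0 -> mex({0, 2, 3}) = 1
G(5): splits (0,4):0^1=1 (1,3):1^3=2 (2,2):2^2=0 (0,3):0^3=3 (1,2):1^2=3 -> mex({0, 1, 2, 3}) = 4
G(6) = mex({0, 1, 2, 4}) = 3
Therefore G(6) = 3.

3


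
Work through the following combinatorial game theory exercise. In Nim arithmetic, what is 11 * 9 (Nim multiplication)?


Nim multiplication is bilinear over XOR: (u XOR v) * w = (u*w) XOR (v*w).
So we split each operand into its bit components and XOR the pairwise Nim products.
11 = 1 + 2 + 8 (as XOR of powers of 2).
9 = 1 + 8 (as XOR of powers of 2).
Using the standard Nim-product table on single bits:
  2*2 = 3,   2*4 = 8,   2*8 = 12,
  4*4 = 6,   4*8 = 11,  8*8 = 13,
and  1*x = x (identity), k*l = l*k (commutative).
Pairwise Nim products:
  1 * 1 = 1
  1 * 8 = 8
  2 * 1 = 2
  2 * 8 = 12
  8 * 1 = 8
  8 * 8 = 13
XOR them: 1 XOR 8 XOR 2 XOR 12 XOR 8 XOR 13 = 2.
Result: 11 * 9 = 2 (in Nim).

2


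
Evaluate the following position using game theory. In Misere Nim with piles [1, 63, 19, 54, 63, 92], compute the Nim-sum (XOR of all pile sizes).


We need the XOR (exclusive or) of all pile sizes.
After XOR-ing pile 1 (size 1): 0 XOR 1 = 1
After XOR-ing pile 2 (size 63): 1 XOR 63 = 62
After XOR-ing pile 3 (size 19): 62 XOR 19 = 45
After XOR-ing pile 4 (size 54): 45 XOR 54 = 27
After XOR-ing pile 5 (size 63): 27 XOR 63 = 36
After XOR-ing pile 6 (size 92): 36 XOR 92 = 120
The Nim-value of this position is 120.

120


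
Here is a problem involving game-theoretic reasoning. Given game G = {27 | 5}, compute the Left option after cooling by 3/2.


Original game: {27 | 5} (a switch {a | b} with a > b).
Cooling by t (for t below the temperature (a - b)/2 = 11) taxes each move by t: {a | b} cooled by t is {a - t | b + t}.
Cooling amount: t = 3/2
Cooled Left option: 27 - 3/2 = 51/2
Cooled Right option: 5 + 3/2 = 13/2
Cooled game: {51/2 | 13/2}
Left option = 51/2

51/2


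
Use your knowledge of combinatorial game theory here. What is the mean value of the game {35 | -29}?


Game = {35 | -29}, a switch {a | b} with numbers a > b.
Its thermograph has left wall a - t and right wall b + t, which meet at t = (a - b)/2, where both equal (a + b)/2. So the mast (mean value) is at (a + b)/2.
Mean = (35 + (-29))/2 = 6/2 = 3

3


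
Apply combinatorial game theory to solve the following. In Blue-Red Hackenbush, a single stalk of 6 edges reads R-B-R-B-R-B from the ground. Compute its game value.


Edges (from ground): R-B-R-B-R-B
By Berlekamp's sign-expansion rule, a Blue-Red Hackenbush stalk has the value of the surreal number whose sign sequence is the edge sequence with B -> + and R -> -.
Sign sequence: -+-+-+
Trace the sign expansion in the surreal number tree, starting from 0:
Edge 1: R (sign -) -> bounds (-inf, 0), value = -1
Edge 2: B (sign +) -> bounds (-1, 0), value = -1/2
Edge 3: R (sign -) -> bounds (-1, -1/2), value = -3/4
Edge 4: B (sign +) -> bounds (-3/4, -1/2), value = -5/8
Edge 5: R (sign -) -> bounds (-3/4, -5/8), value = -11/16
Edge 6: B (sign +) -> bounds (-11/16, -5/8), value = -21/32
Game value = -21/32

-21/32


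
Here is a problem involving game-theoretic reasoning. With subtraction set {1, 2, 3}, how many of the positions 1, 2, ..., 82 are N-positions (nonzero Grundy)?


Subtraction set S = {1, 2, 3}, so G(n) = n mod 4.
G(n) = 0 when n is a multiple of 4.
Multiples of 4 in [1, 82]: 20
N-positions (nonzero Grundy) = 82 - 20 = 62

62


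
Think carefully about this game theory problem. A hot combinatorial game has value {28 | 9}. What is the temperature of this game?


The game is {28 | 9}, a switch {a | b} with numbers a > b.
Cooling {a | b} by t gives {a - t | b + t}, which stops being hot when a - t = b + t, i.e. at t = (a - b)/2. So the temperature of a switch is (a - b)/2.
Temperature = (Left option - Right option) / 2
= (28 - (9)) / 2
= 19 / 2
= 19/2

19/2


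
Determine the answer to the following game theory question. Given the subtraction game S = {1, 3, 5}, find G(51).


The subtraction set is S = {1, 3, 5}.
G(k) = mex{ G(k - s) : s in S, s <= k }. We compute iteratively: G(0) = 0.
G(1) = mex({0}) = 1
G(2) = mex({1}) = 0
G(3) = mex({0}) = 1
G(4) = mex({1}) = 0
G(5) = mex({0}) = 1
G(6) = mex({1}) = 0
Observe that G(2)..G(6) = 0, 1, 0, 1, 0 repeats G(0)..G(4) = 0, 1, 0, 1, 0.
For k >= max(S) = 5, G(k) is determined by the previous 5 values G(k-5)..G(k-1); a window of 5 consecutive values has recurred shifted by 2, so by induction G(k + 2) = G(k) for all k >= 0: the sequence is periodic from the start with period 2.
One period: G(0..1) = 0, 1.
51 mod 2 = 1, so G(51) = G(1) = 1.

1


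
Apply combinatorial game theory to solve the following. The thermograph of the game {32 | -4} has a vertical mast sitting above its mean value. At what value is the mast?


Game = {32 | -4}, a switch {a | b} with numbers a > b.
Its thermograph has left wall a - t and right wall b + t, which meet at t = (a - b)/2, where both equal (a + b)/2. So the mast (mean value) is at (a + b)/2.
Mean = (32 + (-4))/2 = 28/2 = 14

14


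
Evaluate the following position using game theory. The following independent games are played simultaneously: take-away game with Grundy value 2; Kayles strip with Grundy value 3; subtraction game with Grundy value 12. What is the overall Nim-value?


By the Sprague-Grundy theorem, the Grundy value of a sum of games is the XOR of individual Grundy values.
take-away game: Grundy value = 2. Running XOR: 0 XOR 2 = 2
Kayles strip: Grundy value = 3. Running XOR: 2 XOR 3 = 1
subtraction game: Grundy value = 12. Running XOR: 1 XOR 12 = 13
The combined Grundy value is 13.

13


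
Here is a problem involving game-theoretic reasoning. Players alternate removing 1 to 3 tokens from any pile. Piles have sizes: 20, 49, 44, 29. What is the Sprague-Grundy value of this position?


Subtraction set: {1, 2, 3}
For this subtraction set, G(n) = n mod 4 (period = max + 1 = 4).
Pile 1 (size 20): G(20) = 20 mod 4 = 0
Pile 2 (size 49): G(49) = 49 mod 4 = 1
Pile 3 (size 44): G(44) = 44 mod 4 = 0
Pile 4 (size 29): G(29) = 29 mod 4 = 1
Total Grundy value = XOR of all: 0 XOR 1 XOR 0 XOR 1 = 0

0


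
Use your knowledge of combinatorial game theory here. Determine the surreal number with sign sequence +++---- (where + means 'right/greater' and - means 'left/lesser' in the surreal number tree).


Sign expansion: +++----
Rule: track bounds (lo, hi), initially (-inf, +inf). On '+', the current value becomes lo and we move to the simplest number in (value, hi): value + 1 if hi = +inf, otherwise the midpoint (value + hi)/2. On '-', the current value becomes hi and we move to value - 1 if lo = -inf, otherwise the midpoint (lo + value)/2.
Start at 0.
Step 1: sign = +, move right. Bounds: (0, +inf). Value = 1
Step 2: sign = +, move right. Bounds: (1, +inf). Value = 2
Step 3: sign = +, move right. Bounds: (2, +inf). Value = 3
Step 4: sign = -, move left. Bounds: (2, 3). Value = 5/2
Step 5: sign = -, move left. Bounds: (2, 5/2). Value = 9/4
Step 6: sign = -, move left. Bounds: (2, 9/4). Value = 17/8
Step 7: sign = -, move left. Bounds: (2, 17/8). Value = 33/16
The surreal number with sign expansion +++---- is 33/16.

33/16


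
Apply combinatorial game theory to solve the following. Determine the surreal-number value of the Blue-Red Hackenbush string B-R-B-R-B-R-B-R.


Edges (from ground): B-R-B-R-B-R-B-R
By Berlekamp's sign-expansion rule, a Blue-Red Hackenbush stalk has the value of the surreal number whose sign sequence is the edge sequence with B -> + and R -> -.
Sign sequence: +-+-+-+-
Trace the sign expansion in the surreal number tree, starting from 0:
Edge 1: B (sign +) -> bounds (0, +inf), value = 1
Edge 2: R (sign -) -> bounds (0, 1), value = 1/2
Edge 3: B (sign +) -> bounds (1/2, 1), value = 3/4
Edge 4: R (sign -) -> bounds (1/2, 3/4), value = 5/8
Edge 5: B (sign +) -> bounds (5/8, 3/4), value = 11/16
Edge 6: R (sign -) -> bounds (5/8, 11/16), value = 21/32
Edge 7: B (sign +) -> bounds (21/32, 11/16), value = 43/64
Edge 8: R (sign -) -> bounds (21/32, 43/64), value = 85/128
Game value = 85/128

85/128


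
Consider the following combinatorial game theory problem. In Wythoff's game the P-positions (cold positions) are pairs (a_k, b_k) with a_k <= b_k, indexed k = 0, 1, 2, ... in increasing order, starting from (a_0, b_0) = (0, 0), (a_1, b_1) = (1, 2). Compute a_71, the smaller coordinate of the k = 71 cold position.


By Wythoff's theorem, a_k = floor(k * phi) and b_k = floor(k * phi^2) = a_k + k, where phi = (1 + sqrt(5))/2 is the golden ratio.
phi = (1 + sqrt(5))/2 = 1.618034
k = 71
k * phi = 71 * 1.618034 = 114.880413
a_71 = floor(k * phi) = 114

114


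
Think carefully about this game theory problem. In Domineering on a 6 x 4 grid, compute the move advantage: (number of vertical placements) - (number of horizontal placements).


Board is 6 x 4 (rows x cols).
Left (vertical) placements: (rows-1) * cols = 5 * 4 = 20
Right (horizontal) placements: rows * (cols-1) = 6 * 3 = 18
Advantage = Left - Right = 20 - 18 = 2

2


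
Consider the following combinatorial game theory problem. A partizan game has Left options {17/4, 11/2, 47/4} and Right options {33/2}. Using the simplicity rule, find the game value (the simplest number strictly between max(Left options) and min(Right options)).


Left options: {17/4, 11/2, 47/4}, max = 47/4
Right options: {33/2}, min = 33/2
All options are numbers and max(Left) < min(Right), so by the simplicity theorem the value is the simplest (earliest-born) number strictly between 47/4 and 33/2.
Integers 12 through 16 all lie strictly between 47/4 and 33/2.
Among integers, the simplest (lowest birthday = smallest |n|; 0 is born on day 0, +-n on day n) is 12.
No non-integer in the interval can be simpler: if x is a non-integer in the interval, then floor(x) or ceil(x) also lies in the interval (the interval contains an integer), and both are proper prefixes of x's sign expansion, i.e. born earlier. So the game value is 12.
Game value = 12

12


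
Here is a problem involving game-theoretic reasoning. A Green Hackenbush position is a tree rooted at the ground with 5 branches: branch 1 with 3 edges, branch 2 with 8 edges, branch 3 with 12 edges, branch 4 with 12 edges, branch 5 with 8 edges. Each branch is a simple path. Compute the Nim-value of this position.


The tree has 5 branches from the ground vertex.
In Green Hackenbush, the Nim-value of a simple path of length k is k.
Branch 1: length 3, Nim-value = 3
Branch 2: length 8, Nim-value = 8
Branch 3: length 12, Nim-value = 12
Branch 4: length 12, Nim-value = 12
Branch 5: length 8, Nim-value = 8
Total Nim-value = XOR of all branch values:
0 XOR 3 = 3
3 XOR 8 = 11
11 XOR 12 = 7
7 XOR 12 = 11
11 XOR 8 = 3
Nim-value of the tree = 3

3


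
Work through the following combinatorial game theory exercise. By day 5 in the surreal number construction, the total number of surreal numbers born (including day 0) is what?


Day 0: {|} = 0 is born. Count = 1.
Day n: the number of surreal numbers born by day n is 2^(n+1) - 1.
By day 0: 2^1 - 1 = 1
By day 1: 2^2 - 1 = 3
By day 2: 2^3 - 1 = 7
By day 3: 2^4 - 1 = 15
By day 4: 2^5 - 1 = 31
By day 5: 2^6 - 1 = 63
By day 5: 63 surreal numbers.

63


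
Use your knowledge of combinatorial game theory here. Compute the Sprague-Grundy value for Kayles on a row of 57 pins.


Kayles: a move removes 1 or 2 adjacent pins from a contiguous row.
Removing pins from a row of k leaves two independent rows (a, b) with a + b = k - 1 (one pin) or a + b = k - 2 (two pins); an end removal gives a = 0.
By Sprague-Grundy, G(k) = mex{ G(a) XOR G(b) } over all these splits. G(0) = 0.
G(1): splits (0,0):0^0=0 -> mex({0}) = 1
G(2): splits (0,1):0^1=1 (0,0):0^0=0 -> mex({0, 1}) = 2
G(3): splits (0,2):0^2=2 (1,1):1^1=0 (0,1):0^1=1 -> mex({0, 1, 2}) = 3
G(4): splits (0,3):0^3=3 (1,2):1^2=3 (0,2):0^2=2 (1,1):1^1=0 -> mex({0, 2, 3}) = 1
G(5): splits (0,4):0^1=1 (1,3):1^3=2 (2,2):2^2=0 (0,3):0^3=3 (1,2):1^2=3 -> mex({0, 1, 2, 3}) = 4
G(6) = mex({0, 1, 2, 4}) = 3
G(7) = mex({0, 1, 3, 4, 5}) = 2
G(8) = mex({0, 2, 3, 5, 6}) = 1
G(9) = mex({0, 1, 2, 3, 6, 7}) = 4
G(10) = mex({0, 1, 3, 4, 5, 7}) = 2
G(11) = mex({0, 1, 2, 3, 4, 5}) = 6
G(12) = mex({0, 1, 2, 3, 5, 6, 7}) = 4
G(13) = mex({0, 2, 3, 4, 6, 7}) = 1
G(14) = mex({0, 1, 4, 5, 6, 7}) = 2
G(15) = mex({0, 1, 2, 3, 4, 5, 6}) = 7
G(16) = mex({0, 2, 3, 5, 6, 7}) = 1
G(17) = mex({0, 1, 2, 3, 5, 6, 7}) = 4
G(18) = mex({0, 1, 2, 4, 5, 6}) = 3
G(19) = mex({0, 1, 3, 4, 5, 7}) = 2
G(20) = mex({0, 2, 3, 4, 5, 6, 7}) = 1
G(21) = mex({0, 1, 2, 3, 5, 6, 7}) = 4
G(22) = mex({0, 1, 2, 3, 4, 5, 7}) = 6
G(23) = mex({0, 1, 2, 3, 4, 5, 6}) = 7
G(24) = mex({0, 1, 2, 3, 5, 6, 7}) = 4
G(25) = mex({0, 2, 3, 4, 6, 7}) = 1
G(26) = mex({0, 1, 3, 4, 5, 6, 7}) = 2
G(27) = mex({0, 1, 2, 3, 4, 5, 6, 7}) = 8
G(28) = mex({0, 1, 2, 3, 4, 6, 7, 8}) = 5
G(29) = mex({0, 1, 2, 3, 5, 6, 7, 8, 9}) = 4
G(30) = mex({0, 1, 2, 3, 4, 5, 6, 9, 10}) = 7
G(31) = mex({0, 1, 3, 4, 5, 7, 10, 11}) = 2
G(32) = mex({0, 2, 3, 4, 5, 6, 7, 9, 11}) = 1
G(33) = mex({0, 1, 2, 3, 4, 5, 6, 7, 9, 12}) = 8
G(34) = mex({0, 1, 2, 3, 4, 5, 7, 8, 11, 12}) = 6
G(35) = mex({0, 1, 2, 3, 4, 5, 6, 8, 9, 10, 11}) = 7
G(36) = mex({0, 1, 2, 3, 5, 6, 7, 9, 10}) = 4
G(37) = mex({0, 2, 3, 4, 6, 7, 9, 10, 11, 12}) = 1
G(38) = mex({0, 1, 3, 4, 5, 6, 7, 9, 10, 11, 12}) = 2
G(39) = mex({0, 1, 2, 4, 5, 6, 7, 9, 10, 12, 14}) = 3
G(40) = mex({0, 2, 3, 4, 6, 7, 11, 12, 14}) = 1
G(41) = mex({0, 1, 2, 3, 5, 6, 7, 9, 10, 11, 12}) = 4
G(42) = mex({0, 1, 2, 3, 4, 5, 6, 9, 10}) = 7
G(43) = mex({0, 1, 3, 4, 5, 7, 9, 10, 12, 15}) = 2
G(44) = mex({0, 2, 3, 4, 5, 6, 7, 9, 10, 12, 15}) = 1
G(45) = mex({0, 1, 2, 3, 4, 5, 6, 7, 9, 10, 12, 14}) = 8
G(46) = mex({0, 1, 3, 4, 5, 7, 8, 11, 12, 14}) = 2
G(47) = mex({0, 1, 2, 3, 4, 5, 6, 8, 9, 10, 11, 12}) = 7
G(48) = mex({0, 1, 2, 3, 5, 6, 7, 9, 10}) = 4
G(49) = mex({0, 2, 3, 4, 6, 7, 9, 10, 11, 12, 15}) = 1
G(50) = mex({0, 1, 4, 5, 6, 7, 9, 11, 12, 14, 15}) = 2
G(51) = mex({0, 1, 2, 3, 4, 5, 6, 7, 9, 12, 14, 15}) = 8
G(52) = mex({0, 2, 3, 4, 5, 6, 7, 8, 11, 12, 15}) = 1
G(53) = mex({0, 1, 2, 3, 5, 6, 7, 8, 9, 10, 11, 12}) = 4
G(54) = mex({0, 1, 2, 3, 4, 5, 6, 9, 10}) = 7
G(55) = mex({0, 1, 3, 4, 5, 7, 9, 10, 11, 12}) = 2
G(56) = mex({0, 2, 3, 4, 5, 6, 7, 9, 10, 11, 12, 13, 14}) = 1
G(57) = mex({0, 1, 2, 3, 5, 6, 7, 9, 10, 12, 13, 14, 15}) = 4
Therefore G(57) = 4.

4


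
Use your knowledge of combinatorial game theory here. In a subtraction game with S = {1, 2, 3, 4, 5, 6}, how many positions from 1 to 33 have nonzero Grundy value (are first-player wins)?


Subtraction set S = {1, 2, 3, 4, 5, 6}, so G(n) = n mod 7.
G(n) = 0 when n is a multiple of 7.
Multiples of 7 in [1, 33]: 4
N-positions (nonzero Grundy) = 33 - 4 = 29

29


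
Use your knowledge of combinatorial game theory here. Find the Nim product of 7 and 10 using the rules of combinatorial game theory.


Nim multiplication is bilinear over XOR: (u XOR v) * w = (u*w) XOR (v*w).
So we split each operand into its bit components and XOR the pairwise Nim products.
7 = 1 + 2 + 4 (as XOR of powers of 2).
10 = 2 + 8 (as XOR of powers of 2).
Using the standard Nim-product table on single bits:
  2*2 = 3,   2*4 = 8,   2*8 = 12,
  4*4 = 6,   4*8 = 11,  8*8 = 13,
and  1*x = x (identity), k*l = l*k (commutative).
Pairwise Nim products:
  1 * 2 = 2
  1 * 8 = 8
  2 * 2 = 3
  2 * 8 = 12
  4 * 2 = 8
  4 * 8 = 11
XOR them: 2 XOR 8 XOR 3 XOR 12 XOR 8 XOR 11 = 6.
Result: 7 * 10 = 6 (in Nim).

6


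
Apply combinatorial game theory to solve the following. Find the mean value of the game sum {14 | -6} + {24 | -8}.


G1 = {14 | -6}, G2 = {24 | -8}
Each is a switch {a | b} with numbers a > b; its mean value is (a + b)/2, and mean value is additive over game sums: m(G1 + G2) = m(G1) + m(G2).
Mean of G1 = (14 + (-6))/2 = 8/2 = 4
Mean of G2 = (24 + (-8))/2 = 16/2 = 8
Mean of G1 + G2 = 4 + 8 = 12

12


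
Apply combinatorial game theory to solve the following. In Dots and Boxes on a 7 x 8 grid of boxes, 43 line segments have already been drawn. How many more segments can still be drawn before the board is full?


Grid: 7 x 8 boxes, i.e. 8 rows and 9 columns of dots.
Horizontal edges: (rows + 1) * cols = 8 * 8 = 64
Vertical edges: rows * (cols + 1) = 7 * 9 = 63
Total edges: 64 + 63 = 127
Edges drawn: 43
Remaining: 127 - 43 = 84

84


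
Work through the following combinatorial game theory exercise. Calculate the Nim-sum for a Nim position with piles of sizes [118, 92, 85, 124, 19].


We need the XOR (exclusive or) of all pile sizes.
After XOR-ing pile 1 (size 118): 0 XOR 118 = 118
After XOR-ing pile 2 (size 92): 118 XOR 92 = 42
After XOR-ing pile 3 (size 85): 42 XOR 85 = 127
After XOR-ing pile 4 (size 124): 127 XOR 124 = 3
After XOR-ing pile 5 (size 19): 3 XOR 19 = 16
The Nim-value of this position is 16.

16


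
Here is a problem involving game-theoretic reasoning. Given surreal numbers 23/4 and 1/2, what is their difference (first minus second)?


x = 23/4, y = 1/2
Converting to common denominator: 4
x = 23/4, y = 2/4
x - y = 23/4 - 1/2 = 21/4

21/4


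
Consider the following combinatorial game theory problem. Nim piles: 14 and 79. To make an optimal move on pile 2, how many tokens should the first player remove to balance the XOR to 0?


Piles: 14 and 79
Current XOR: 14 XOR 79 = 65 (non-zero, so this is an N-position).
To make the XOR zero, we need to find a move that balances the piles.
For pile 2 (size 79): target = 79 XOR 65 = 14
We reduce pile 2 from 79 to 14.
Tokens removed: 79 - 14 = 65
Verification: 14 XOR 14 = 0

65


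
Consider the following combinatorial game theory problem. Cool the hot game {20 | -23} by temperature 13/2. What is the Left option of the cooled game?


Original game: {20 | -23} (a switch {a | b} with a > b).
Cooling by t (for t below the temperature (a - b)/2 = 43/2) taxes each move by t: {a | b} cooled by t is {a - t | b + t}.
Cooling amount: t = 13/2
Cooled Left option: 20 - 13/2 = 27/2
Cooled Right option: -23 + 13/2 = -33/2
Cooled game: {27/2 | -33/2}
Left option = 27/2

27/2
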